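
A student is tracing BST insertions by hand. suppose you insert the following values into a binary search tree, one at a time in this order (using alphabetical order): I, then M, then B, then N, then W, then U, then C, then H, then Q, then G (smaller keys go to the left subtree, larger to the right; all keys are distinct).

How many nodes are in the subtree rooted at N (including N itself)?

Insert I: tree is empty, so I becomes the root.
Insert M: M > I → go right. Place as right child of I.
Insert B: B < I → go left. Place as left child of I.
Insert N: N > I → go right; N > M → go right. Place as right child of M.
Insert W: W > I → go right; W > M → go right; W > N → go right. Place as right child of N.
Insert U: U > I → go right; U > M → go right; U > N → go right; U < W → go left. Place as left child of W.
Insert C: C < I → go left; C > B → go right. Place as right child of B.
Insert H: H < I → go left; H > B → go right; H > C → go right. Place as right child of C.
Insert Q: Q > I → go right; Q > M → go right; Q > N → go right; Q < W → go left; Q < U → go left. Place as left child of U.
Insert G: G < I → go left; G > B → go right; G > C → go right; G < H → go left. Place as left child of H.

Subtree rooted at N contains: N, W, U, Q — 4 nodes.

4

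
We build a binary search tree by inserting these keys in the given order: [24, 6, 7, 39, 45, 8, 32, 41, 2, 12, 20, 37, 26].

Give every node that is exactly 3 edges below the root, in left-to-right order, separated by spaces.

Insert 24: tree is empty, so 24 becomes the root.
Insert 6: 6 < 24 → go left. Place as left child of 24.
Insert 7: 7 < 24 → go left; 7 > 6 → go right. Place as right child of 6.
Insert 39: 39 > 24 → go right. Place as right child of 24.
Insert 45: 45 > 24 → go right; 45 > 39 → go right. Place as right child of 39.
Insert 8: 8 < 24 → go left; 8 > 6 → go right; 8 > 7 → go right. Place as right child of 7.
Insert 32: 32 > 24 → go right; 32 < 39 → go left. Place as left child of 39.
Insert 41: 41 > 24 → go right; 41 > 39 → go right; 41 < 45 → go left. Place as left child of 45.
Insert 2: 2 < 24 → go left; 2 < 6 → go left. Place as left child of 6.
Insert 12: 12 < 24 → go left; 12 > 6 → go right; 12 > 7 → go right; 12 > 8 → go right. Place as right child of 8.
Insert 20: 20 < 24 → go left; 20 > 6 → go right; 20 > 7 → go right; 20 > 8 → go right; 20 > 12 → go right. Place as right child of 12.
Insert 37: 37 > 24 → go right; 37 < 39 → go left; 37 > 32 → go right. Place as right child of 32.
Insert 26: 26 > 24 → go right; 26 < 39 → go left; 26 < 32 → go left. Place as left child of 32.

8 26 37 41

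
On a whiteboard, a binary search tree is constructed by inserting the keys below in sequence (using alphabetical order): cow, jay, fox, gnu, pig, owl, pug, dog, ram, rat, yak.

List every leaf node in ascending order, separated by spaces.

dog gnu owl yak

Resulting structure (node: left, right):
  cow: L=–, R=jay
  jay: L=fox, R=pig
  fox: L=dog, R=gnu
  gnu: L=–, R=–
  pig: L=owl, R=pug
  owl: L=–, R=–
  pug: L=–, R=ram
  dog: L=–, R=–
  ram: L=–, R=rat
  rat: L=–, R=yak
  yak: L=–, R=–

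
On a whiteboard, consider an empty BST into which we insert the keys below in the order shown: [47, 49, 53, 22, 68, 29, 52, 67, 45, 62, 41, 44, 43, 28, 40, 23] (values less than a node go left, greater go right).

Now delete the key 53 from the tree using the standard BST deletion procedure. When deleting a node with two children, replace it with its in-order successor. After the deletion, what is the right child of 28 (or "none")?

none

Resulting structure (node: left, right):
  47: L=22, R=49
  49: L=–, R=53
  53: L=52, R=68
  22: L=–, R=29
  68: L=67, R=–
  29: L=28, R=45
  52: L=–, R=–
  67: L=62, R=–
  45: L=41, R=–
  62: L=–, R=–
  41: L=40, R=44
  44: L=43, R=–
  43: L=–, R=–
  28: L=23, R=–
  40: L=–, R=–
  23: L=–, R=–

Delete 53 (two children — replace with in-order successor).
After deletion, 28's right child: none.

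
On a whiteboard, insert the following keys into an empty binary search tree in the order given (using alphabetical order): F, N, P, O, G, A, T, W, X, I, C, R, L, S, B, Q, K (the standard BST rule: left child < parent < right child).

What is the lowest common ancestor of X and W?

W

F: root
N: right child of F (depth 1)
P: right child of N (depth 2)
O: left child of P (depth 3)
G: left child of N (depth 2)
A: left child of F (depth 1)
T: right child of P (depth 3)
W: right child of T (depth 4)
X: right child of W (depth 5)
I: right child of G (depth 3)
C: right child of A (depth 2)
R: left child of T (depth 4)
L: right child of I (depth 4)
S: right child of R (depth 5)
B: left child of C (depth 3)
Q: left child of R (depth 5)
K: left child of L (depth 5)

Path to X: F → N → P → T → W → X
Path to W: F → N → P → T → W
W lies on both paths and is an ancestor of the other node.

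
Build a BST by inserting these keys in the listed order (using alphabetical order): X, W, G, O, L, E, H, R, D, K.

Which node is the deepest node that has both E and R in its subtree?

G

Resulting structure (node: left, right):
  X: L=W, R=–
  W: L=G, R=–
  G: L=E, R=O
  O: L=L, R=R
  L: L=H, R=–
  E: L=D, R=–
  H: L=–, R=K
  R: L=–, R=–
  D: L=–, R=–
  K: L=–, R=–

Path to E: X → W → G → E
Path to R: X → W → G → O → R
The paths share a prefix ending at G, then split left and right.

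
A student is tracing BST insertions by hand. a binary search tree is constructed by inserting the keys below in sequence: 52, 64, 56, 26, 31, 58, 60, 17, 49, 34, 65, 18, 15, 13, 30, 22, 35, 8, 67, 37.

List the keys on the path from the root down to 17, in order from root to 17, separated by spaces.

52 26 17

Resulting structure (node: left, right):
  52: L=26, R=64
  64: L=56, R=65
  56: L=–, R=58
  26: L=17, R=31
  31: L=30, R=49
  58: L=–, R=60
  60: L=–, R=–
  17: L=15, R=18
  49: L=34, R=–
  34: L=–, R=35
  65: L=–, R=67
  18: L=–, R=22
  15: L=13, R=–
  13: L=8, R=–
  30: L=–, R=–
  22: L=–, R=–
  35: L=–, R=37
  8: L=–, R=–
  67: L=–, R=–
  37: L=–, R=–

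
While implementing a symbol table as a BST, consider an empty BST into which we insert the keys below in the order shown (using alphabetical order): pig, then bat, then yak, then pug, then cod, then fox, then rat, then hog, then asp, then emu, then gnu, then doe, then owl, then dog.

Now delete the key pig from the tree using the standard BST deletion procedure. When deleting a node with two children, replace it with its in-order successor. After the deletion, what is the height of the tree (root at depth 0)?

6

Insert pig: tree is empty, so pig becomes the root.
Insert bat: bat < pig → go left. Place as left child of pig.
Insert yak: yak > pig → go right. Place as right child of pig.
Insert pug: pug > pig → go right; pug < yak → go left. Place as left child of yak.
Insert cod: cod < pig → go left; cod > bat → go right. Place as right child of bat.
Insert fox: fox < pig → go left; fox > bat → go right; fox > cod → go right. Place as right child of cod.
Insert rat: rat > pig → go right; rat < yak → go left; rat > pug → go right. Place as right child of pug.
Insert hog: hog < pig → go left; hog > bat → go right; hog > cod → go right; hog > fox → go right. Place as right child of fox.
Insert asp: asp < pig → go left; asp < bat → go left. Place as left child of bat.
Insert emu: emu < pig → go left; emu > bat → go right; emu > cod → go right; emu < fox → go left. Place as left child of fox.
Insert gnu: gnu < pig → go left; gnu > bat → go right; gnu > cod → go right; gnu > fox → go right; gnu < hog → go left. Place as left child of hog.
Insert doe: doe < pig → go left; doe > bat → go right; doe > cod → go right; doe < fox → go left; doe < emu → go left. Place as left child of emu.
Insert owl: owl < pig → go left; owl > bat → go right; owl > cod → go right; owl > fox → go right; owl > hog → go right. Place as right child of hog.
Insert dog: dog < pig → go left; dog > bat → go right; dog > cod → go right; dog < fox → go left; dog < emu → go left; dog > doe → go right. Place as right child of doe.

Delete pig (two children — replace with in-order successor).
After deletion, deepest node is dog at depth 6.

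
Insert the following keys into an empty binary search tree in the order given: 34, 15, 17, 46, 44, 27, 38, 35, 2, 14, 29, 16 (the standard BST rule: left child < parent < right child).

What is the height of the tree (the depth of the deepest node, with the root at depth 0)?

Resulting structure (node: left, right):
  34: L=15, R=46
  15: L=2, R=17
  17: L=16, R=27
  46: L=44, R=–
  44: L=38, R=–
  27: L=–, R=29
  38: L=35, R=–
  35: L=–, R=–
  2: L=–, R=14
  14: L=–, R=–
  29: L=–, R=–
  16: L=–, R=–

The deepest node is 35 at depth 4.

4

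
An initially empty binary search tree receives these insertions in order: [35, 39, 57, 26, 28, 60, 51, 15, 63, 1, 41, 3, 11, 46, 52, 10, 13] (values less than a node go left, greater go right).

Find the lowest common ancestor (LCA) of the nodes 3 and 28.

26

35: root
39: right child of 35 (depth 1)
57: right child of 39 (depth 2)
26: left child of 35 (depth 1)
28: right child of 26 (depth 2)
60: right child of 57 (depth 3)
51: left child of 57 (depth 3)
15: left child of 26 (depth 2)
63: right child of 60 (depth 4)
1: left child of 15 (depth 3)
41: left child of 51 (depth 4)
3: right child of 1 (depth 4)
11: right child of 3 (depth 5)
46: right child of 41 (depth 5)
52: right child of 51 (depth 4)
10: left child of 11 (depth 6)
13: right child of 11 (depth 6)

Path to 3: 35 → 26 → 15 → 1 → 3
Path to 28: 35 → 26 → 28
The paths share a prefix ending at 26, then split left and right.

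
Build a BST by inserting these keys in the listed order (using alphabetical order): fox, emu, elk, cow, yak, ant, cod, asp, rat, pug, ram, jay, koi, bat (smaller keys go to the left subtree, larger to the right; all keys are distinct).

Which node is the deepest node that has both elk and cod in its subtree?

Insert fox: tree is empty, so fox becomes the root.
Insert emu: emu < fox → go left. Place as left child of fox.
Insert elk: elk < fox → go left; elk < emu → go left. Place as left child of emu.
Insert cow: cow < fox → go left; cow < emu → go left; cow < elk → go left. Place as left child of elk.
Insert yak: yak > fox → go right. Place as right child of fox.
Insert ant: ant < fox → go left; ant < emu → go left; ant < elk → go left; ant < cow → go left. Place as left child of cow.
Insert cod: cod < fox → go left; cod < emu → go left; cod < elk → go left; cod < cow → go left; cod > ant → go right. Place as right child of ant.
Insert asp: asp < fox → go left; asp < emu → go left; asp < elk → go left; asp < cow → go left; asp > ant → go right; asp < cod → go left. Place as left child of cod.
Insert rat: rat > fox → go right; rat < yak → go left. Place as left child of yak.
Insert pug: pug > fox → go right; pug < yak → go left; pug < rat → go left. Place as left child of rat.
Insert ram: ram > fox → go right; ram < yak → go left; ram < rat → go left; ram > pug → go right. Place as right child of pug.
Insert jay: jay > fox → go right; jay < yak → go left; jay < rat → go left; jay < pug → go left. Place as left child of pug.
Insert koi: koi > fox → go right; koi < yak → go left; koi < rat → go left; koi < pug → go left; koi > jay → go right. Place as right child of jay.
Insert bat: bat < fox → go left; bat < emu → go left; bat < elk → go left; bat < cow → go left; bat > ant → go right; bat < cod → go left; bat > asp → go right. Place as right child of asp.

Path to elk: fox → emu → elk
Path to cod: fox → emu → elk → cow → ant → cod
elk lies on both paths and is an ancestor of the other node.

elk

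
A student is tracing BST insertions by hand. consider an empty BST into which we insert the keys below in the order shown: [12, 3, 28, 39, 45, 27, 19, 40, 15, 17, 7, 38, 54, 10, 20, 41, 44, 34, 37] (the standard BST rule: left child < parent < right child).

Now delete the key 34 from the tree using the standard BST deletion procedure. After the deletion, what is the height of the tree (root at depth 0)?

6

Insert 12: tree is empty, so 12 becomes the root.
Insert 3: 3 < 12 → go left. Place as left child of 12.
Insert 28: 28 > 12 → go right. Place as right child of 12.
Insert 39: 39 > 12 → go right; 39 > 28 → go right. Place as right child of 28.
Insert 45: 45 > 12 → go right; 45 > 28 → go right; 45 > 39 → go right. Place as right child of 39.
Insert 27: 27 > 12 → go right; 27 < 28 → go left. Place as left child of 28.
Insert 19: 19 > 12 → go right; 19 < 28 → go left; 19 < 27 → go left. Place as left child of 27.
Insert 40: 40 > 12 → go right; 40 > 28 → go right; 40 > 39 → go right; 40 < 45 → go left. Place as left child of 45.
Insert 15: 15 > 12 → go right; 15 < 28 → go left; 15 < 27 → go left; 15 < 19 → go left. Place as left child of 19.
Insert 17: 17 > 12 → go right; 17 < 28 → go left; 17 < 27 → go left; 17 < 19 → go left; 17 > 15 → go right. Place as right child of 15.
Insert 7: 7 < 12 → go left; 7 > 3 → go right. Place as right child of 3.
Insert 38: 38 > 12 → go right; 38 > 28 → go right; 38 < 39 → go left. Place as left child of 39.
Insert 54: 54 > 12 → go right; 54 > 28 → go right; 54 > 39 → go right; 54 > 45 → go right. Place as right child of 45.
Insert 10: 10 < 12 → go left; 10 > 3 → go right; 10 > 7 → go right. Place as right child of 7.
Insert 20: 20 > 12 → go right; 20 < 28 → go left; 20 < 27 → go left; 20 > 19 → go right. Place as right child of 19.
Insert 41: 41 > 12 → go right; 41 > 28 → go right; 41 > 39 → go right; 41 < 45 → go left; 41 > 40 → go right. Place as right child of 40.
Insert 44: 44 > 12 → go right; 44 > 28 → go right; 44 > 39 → go right; 44 < 45 → go left; 44 > 40 → go right; 44 > 41 → go right. Place as right child of 41.
Insert 34: 34 > 12 → go right; 34 > 28 → go right; 34 < 39 → go left; 34 < 38 → go left. Place as left child of 38.
Insert 37: 37 > 12 → go right; 37 > 28 → go right; 37 < 39 → go left; 37 < 38 → go left; 37 > 34 → go right. Place as right child of 34.

Delete 34 (at most one child — splice it out).
After deletion, deepest node is 44 at depth 6.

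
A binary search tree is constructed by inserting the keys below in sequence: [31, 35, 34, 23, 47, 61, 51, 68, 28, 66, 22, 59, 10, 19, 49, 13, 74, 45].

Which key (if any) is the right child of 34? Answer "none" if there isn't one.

none

31: root
35: right child of 31 (depth 1)
34: left child of 35 (depth 2)
23: left child of 31 (depth 1)
47: right child of 35 (depth 2)
61: right child of 47 (depth 3)
51: left child of 61 (depth 4)
68: right child of 61 (depth 4)
28: right child of 23 (depth 2)
66: left child of 68 (depth 5)
22: left child of 23 (depth 2)
59: right child of 51 (depth 5)
10: left child of 22 (depth 3)
19: right child of 10 (depth 4)
49: left child of 51 (depth 5)
13: left child of 19 (depth 5)
74: right child of 68 (depth 5)
45: left child of 47 (depth 3)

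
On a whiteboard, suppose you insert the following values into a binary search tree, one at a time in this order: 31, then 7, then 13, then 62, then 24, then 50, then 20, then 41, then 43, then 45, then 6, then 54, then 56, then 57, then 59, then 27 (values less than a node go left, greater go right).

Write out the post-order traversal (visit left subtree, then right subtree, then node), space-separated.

Resulting structure (node: left, right):
  31: L=7, R=62
  7: L=6, R=13
  13: L=–, R=24
  62: L=50, R=–
  24: L=20, R=27
  50: L=41, R=54
  20: L=–, R=–
  41: L=–, R=43
  43: L=–, R=45
  45: L=–, R=–
  6: L=–, R=–
  54: L=–, R=56
  56: L=–, R=57
  57: L=–, R=59
  59: L=–, R=–
  27: L=–, R=–

6 20 27 24 13 7 45 43 41 59 57 56 54 50 62 31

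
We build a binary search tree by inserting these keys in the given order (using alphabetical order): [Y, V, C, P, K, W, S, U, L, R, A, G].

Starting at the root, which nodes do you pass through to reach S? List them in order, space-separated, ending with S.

Y V C P S

Y: root
V: left child of Y (depth 1)
C: left child of V (depth 2)
P: right child of C (depth 3)
K: left child of P (depth 4)
W: right child of V (depth 2)
S: right child of P (depth 4)
U: right child of S (depth 5)
L: right child of K (depth 5)
R: left child of S (depth 5)
A: left child of C (depth 3)
G: left child of K (depth 5)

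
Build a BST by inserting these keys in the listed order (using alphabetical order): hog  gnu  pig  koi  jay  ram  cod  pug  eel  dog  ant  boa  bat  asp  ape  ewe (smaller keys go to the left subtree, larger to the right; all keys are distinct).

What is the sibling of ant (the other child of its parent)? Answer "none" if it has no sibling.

eel

Insert hog: tree is empty, so hog becomes the root.
Insert gnu: gnu < hog → go left. Place as left child of hog.
Insert pig: pig > hog → go right. Place as right child of hog.
Insert koi: koi > hog → go right; koi < pig → go left. Place as left child of pig.
Insert jay: jay > hog → go right; jay < pig → go left; jay < koi → go left. Place as left child of koi.
Insert ram: ram > hog → go right; ram > pig → go right. Place as right child of pig.
Insert cod: cod < hog → go left; cod < gnu → go left. Place as left child of gnu.
Insert pug: pug > hog → go right; pug > pig → go right; pug < ram → go left. Place as left child of ram.
Insert eel: eel < hog → go left; eel < gnu → go left; eel > cod → go right. Place as right child of cod.
Insert dog: dog < hog → go left; dog < gnu → go left; dog > cod → go right; dog < eel → go left. Place as left child of eel.
Insert ant: ant < hog → go left; ant < gnu → go left; ant < cod → go left. Place as left child of cod.
Insert boa: boa < hog → go left; boa < gnu → go left; boa < cod → go left; boa > ant → go right. Place as right child of ant.
Insert bat: bat < hog → go left; bat < gnu → go left; bat < cod → go left; bat > ant → go right; bat < boa → go left. Place as left child of boa.
Insert asp: asp < hog → go left; asp < gnu → go left; asp < cod → go left; asp > ant → go right; asp < boa → go left; asp < bat → go left. Place as left child of bat.
Insert ape: ape < hog → go left; ape < gnu → go left; ape < cod → go left; ape > ant → go right; ape < boa → go left; ape < bat → go left; ape < asp → go left. Place as left child of asp.
Insert ewe: ewe < hog → go left; ewe < gnu → go left; ewe > cod → go right; ewe > eel → go right. Place as right child of eel.

ant's parent is cod; the other child of cod is eel.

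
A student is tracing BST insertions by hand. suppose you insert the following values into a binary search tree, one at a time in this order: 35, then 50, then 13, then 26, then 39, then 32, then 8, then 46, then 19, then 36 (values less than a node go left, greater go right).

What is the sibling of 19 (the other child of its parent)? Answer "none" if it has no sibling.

32

Insert 35: tree is empty, so 35 becomes the root.
Insert 50: 50 > 35 → go right. Place as right child of 35.
Insert 13: 13 < 35 → go left. Place as left child of 35.
Insert 26: 26 < 35 → go left; 26 > 13 → go right. Place as right child of 13.
Insert 39: 39 > 35 → go right; 39 < 50 → go left. Place as left child of 50.
Insert 32: 32 < 35 → go left; 32 > 13 → go right; 32 > 26 → go right. Place as right child of 26.
Insert 8: 8 < 35 → go left; 8 < 13 → go left. Place as left child of 13.
Insert 46: 46 > 35 → go right; 46 < 50 → go left; 46 > 39 → go right. Place as right child of 39.
Insert 19: 19 < 35 → go left; 19 > 13 → go right; 19 < 26 → go left. Place as left child of 26.
Insert 36: 36 > 35 → go right; 36 < 50 → go left; 36 < 39 → go left. Place as left child of 39.

19's parent is 26; the other child of 26 is 32.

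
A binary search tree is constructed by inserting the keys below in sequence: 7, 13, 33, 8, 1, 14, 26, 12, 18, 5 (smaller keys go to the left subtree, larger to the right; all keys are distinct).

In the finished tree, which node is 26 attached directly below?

14

7: root
13: right child of 7 (depth 1)
33: right child of 13 (depth 2)
8: left child of 13 (depth 2)
1: left child of 7 (depth 1)
14: left child of 33 (depth 3)
26: right child of 14 (depth 4)
12: right child of 8 (depth 3)
18: left child of 26 (depth 5)
5: right child of 1 (depth 2)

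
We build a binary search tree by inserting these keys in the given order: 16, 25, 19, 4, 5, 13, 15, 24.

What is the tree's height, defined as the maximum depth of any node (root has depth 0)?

4

Resulting structure (node: left, right):
  16: L=4, R=25
  25: L=19, R=–
  19: L=–, R=24
  4: L=–, R=5
  5: L=–, R=13
  13: L=–, R=15
  15: L=–, R=–
  24: L=–, R=–

The deepest node is 15 at depth 4.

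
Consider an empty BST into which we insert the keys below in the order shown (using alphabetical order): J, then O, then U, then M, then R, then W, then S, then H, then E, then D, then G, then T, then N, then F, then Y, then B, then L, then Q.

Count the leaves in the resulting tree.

7

Insert J: tree is empty, so J becomes the root.
Insert O: O > J → go right. Place as right child of J.
Insert U: U > J → go right; U > O → go right. Place as right child of O.
Insert M: M > J → go right; M < O → go left. Place as left child of O.
Insert R: R > J → go right; R > O → go right; R < U → go left. Place as left child of U.
Insert W: W > J → go right; W > O → go right; W > U → go right. Place as right child of U.
Insert S: S > J → go right; S > O → go right; S < U → go left; S > R → go right. Place as right child of R.
Insert H: H < J → go left. Place as left child of J.
Insert E: E < J → go left; E < H → go left. Place as left child of H.
Insert D: D < J → go left; D < H → go left; D < E → go left. Place as left child of E.
Insert G: G < J → go left; G < H → go left; G > E → go right. Place as right child of E.
Insert T: T > J → go right; T > O → go right; T < U → go left; T > R → go right; T > S → go right. Place as right child of S.
Insert N: N > J → go right; N < O → go left; N > M → go right. Place as right child of M.
Insert F: F < J → go left; F < H → go left; F > E → go right; F < G → go left. Place as left child of G.
Insert Y: Y > J → go right; Y > O → go right; Y > U → go right; Y > W → go right. Place as right child of W.
Insert B: B < J → go left; B < H → go left; B < E → go left; B < D → go left. Place as left child of D.
Insert L: L > J → go right; L < O → go left; L < M → go left. Place as left child of M.
Insert Q: Q > J → go right; Q > O → go right; Q < U → go left; Q < R → go left. Place as left child of R.

Leaves: B, F, L, N, Q, T, Y — 7 in total.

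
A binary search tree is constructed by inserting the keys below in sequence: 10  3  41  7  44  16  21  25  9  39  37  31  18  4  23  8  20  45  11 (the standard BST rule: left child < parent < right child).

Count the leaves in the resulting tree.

10: root
3: left child of 10 (depth 1)
41: right child of 10 (depth 1)
7: right child of 3 (depth 2)
44: right child of 41 (depth 2)
16: left child of 41 (depth 2)
21: right child of 16 (depth 3)
25: right child of 21 (depth 4)
9: right child of 7 (depth 3)
39: right child of 25 (depth 5)
37: left child of 39 (depth 6)
31: left child of 37 (depth 7)
18: left child of 21 (depth 4)
4: left child of 7 (depth 3)
23: left child of 25 (depth 5)
8: left child of 9 (depth 4)
20: right child of 18 (depth 5)
45: right child of 44 (depth 3)
11: left child of 16 (depth 3)

Leaves: 4, 8, 11, 20, 23, 31, 45 — 7 in total.

7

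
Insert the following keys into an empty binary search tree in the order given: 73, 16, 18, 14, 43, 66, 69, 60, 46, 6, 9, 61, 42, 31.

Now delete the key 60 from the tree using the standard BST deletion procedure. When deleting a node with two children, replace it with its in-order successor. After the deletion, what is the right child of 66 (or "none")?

Insert 73: tree is empty, so 73 becomes the root.
Insert 16: 16 < 73 → go left. Place as left child of 73.
Insert 18: 18 < 73 → go left; 18 > 16 → go right. Place as right child of 16.
Insert 14: 14 < 73 → go left; 14 < 16 → go left. Place as left child of 16.
Insert 43: 43 < 73 → go left; 43 > 16 → go right; 43 > 18 → go right. Place as right child of 18.
Insert 66: 66 < 73 → go left; 66 > 16 → go right; 66 > 18 → go right; 66 > 43 → go right. Place as right child of 43.
Insert 69: 69 < 73 → go left; 69 > 16 → go right; 69 > 18 → go right; 69 > 43 → go right; 69 > 66 → go right. Place as right child of 66.
Insert 60: 60 < 73 → go left; 60 > 16 → go right; 60 > 18 → go right; 60 > 43 → go right; 60 < 66 → go left. Place as left child of 66.
Insert 46: 46 < 73 → go left; 46 > 16 → go right; 46 > 18 → go right; 46 > 43 → go right; 46 < 66 → go left; 46 < 60 → go left. Place as left child of 60.
Insert 6: 6 < 73 → go left; 6 < 16 → go left; 6 < 14 → go left. Place as left child of 14.
Insert 9: 9 < 73 → go left; 9 < 16 → go left; 9 < 14 → go left; 9 > 6 → go right. Place as right child of 6.
Insert 61: 61 < 73 → go left; 61 > 16 → go right; 61 > 18 → go right; 61 > 43 → go right; 61 < 66 → go left; 61 > 60 → go right. Place as right child of 60.
Insert 42: 42 < 73 → go left; 42 > 16 → go right; 42 > 18 → go right; 42 < 43 → go left. Place as left child of 43.
Insert 31: 31 < 73 → go left; 31 > 16 → go right; 31 > 18 → go right; 31 < 43 → go left; 31 < 42 → go left. Place as left child of 42.

Delete 60 (two children — replace with in-order successor).
After deletion, 66's right child: 69.

69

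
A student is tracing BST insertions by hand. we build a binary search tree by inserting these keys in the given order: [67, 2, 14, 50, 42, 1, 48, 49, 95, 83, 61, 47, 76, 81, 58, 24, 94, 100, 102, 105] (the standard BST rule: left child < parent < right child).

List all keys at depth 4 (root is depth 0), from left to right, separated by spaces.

67: root
2: left child of 67 (depth 1)
14: right child of 2 (depth 2)
50: right child of 14 (depth 3)
42: left child of 50 (depth 4)
1: left child of 2 (depth 2)
48: right child of 42 (depth 5)
49: right child of 48 (depth 6)
95: right child of 67 (depth 1)
83: left child of 95 (depth 2)
61: right child of 50 (depth 4)
47: left child of 48 (depth 6)
76: left child of 83 (depth 3)
81: right child of 76 (depth 4)
58: left child of 61 (depth 5)
24: left child of 42 (depth 5)
94: right child of 83 (depth 3)
100: right child of 95 (depth 2)
102: right child of 100 (depth 3)
105: right child of 102 (depth 4)

42 61 81 105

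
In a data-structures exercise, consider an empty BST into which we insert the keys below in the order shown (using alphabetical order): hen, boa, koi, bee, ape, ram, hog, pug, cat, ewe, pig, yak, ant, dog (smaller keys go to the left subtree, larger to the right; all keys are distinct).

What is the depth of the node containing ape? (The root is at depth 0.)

3

hen: root
boa: left child of hen (depth 1)
koi: right child of hen (depth 1)
bee: left child of boa (depth 2)
ape: left child of bee (depth 3)
ram: right child of koi (depth 2)
hog: left child of koi (depth 2)
pug: left child of ram (depth 3)
cat: right child of boa (depth 2)
ewe: right child of cat (depth 3)
pig: left child of pug (depth 4)
yak: right child of ram (depth 3)
ant: left child of ape (depth 4)
dog: left child of ewe (depth 4)

Path to ape: hen → boa → bee → ape, which is 3 edges.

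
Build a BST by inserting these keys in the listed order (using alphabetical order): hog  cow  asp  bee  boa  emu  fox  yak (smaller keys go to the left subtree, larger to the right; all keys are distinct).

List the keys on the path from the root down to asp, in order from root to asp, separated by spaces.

hog cow asp

Insert hog: tree is empty, so hog becomes the root.
Insert cow: cow < hog → go left. Place as left child of hog.
Insert asp: asp < hog → go left; asp < cow → go left. Place as left child of cow.
Insert bee: bee < hog → go left; bee < cow → go left; bee > asp → go right. Place as right child of asp.
Insert boa: boa < hog → go left; boa < cow → go left; boa > asp → go right; boa > bee → go right. Place as right child of bee.
Insert emu: emu < hog → go left; emu > cow → go right. Place as right child of cow.
Insert fox: fox < hog → go left; fox > cow → go right; fox > emu → go right. Place as right child of emu.
Insert yak: yak > hog → go right. Place as right child of hog.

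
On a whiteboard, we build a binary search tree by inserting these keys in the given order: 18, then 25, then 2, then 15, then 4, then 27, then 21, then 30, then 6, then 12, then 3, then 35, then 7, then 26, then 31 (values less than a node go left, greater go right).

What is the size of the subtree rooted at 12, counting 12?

18: root
25: right child of 18 (depth 1)
2: left child of 18 (depth 1)
15: right child of 2 (depth 2)
4: left child of 15 (depth 3)
27: right child of 25 (depth 2)
21: left child of 25 (depth 2)
30: right child of 27 (depth 3)
6: right child of 4 (depth 4)
12: right child of 6 (depth 5)
3: left child of 4 (depth 4)
35: right child of 30 (depth 4)
7: left child of 12 (depth 6)
26: left child of 27 (depth 3)
31: left child of 35 (depth 5)

Subtree rooted at 12 contains: 12, 7 — 2 nodes.

2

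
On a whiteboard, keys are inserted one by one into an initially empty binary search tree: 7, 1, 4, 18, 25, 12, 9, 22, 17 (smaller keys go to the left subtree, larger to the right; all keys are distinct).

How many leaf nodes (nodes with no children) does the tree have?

4

Resulting structure (node: left, right):
  7: L=1, R=18
  1: L=–, R=4
  4: L=–, R=–
  18: L=12, R=25
  25: L=22, R=–
  12: L=9, R=17
  9: L=–, R=–
  22: L=–, R=–
  17: L=–, R=–

Leaves: 4, 9, 17, 22 — 4 in total.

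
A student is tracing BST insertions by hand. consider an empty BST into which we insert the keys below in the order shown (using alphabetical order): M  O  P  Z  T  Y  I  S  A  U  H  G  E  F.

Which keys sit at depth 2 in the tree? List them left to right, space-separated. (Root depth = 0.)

A P

Insert M: tree is empty, so M becomes the root.
Insert O: O > M → go right. Place as right child of M.
Insert P: P > M → go right; P > O → go right. Place as right child of O.
Insert Z: Z > M → go right; Z > O → go right; Z > P → go right. Place as right child of P.
Insert T: T > M → go right; T > O → go right; T > P → go right; T < Z → go left. Place as left child of Z.
Insert Y: Y > M → go right; Y > O → go right; Y > P → go right; Y < Z → go left; Y > T → go right. Place as right child of T.
Insert I: I < M → go left. Place as left child of M.
Insert S: S > M → go right; S > O → go right; S > P → go right; S < Z → go left; S < T → go left. Place as left child of T.
Insert A: A < M → go left; A < I → go left. Place as left child of I.
Insert U: U > M → go right; U > O → go right; U > P → go right; U < Z → go left; U > T → go right; U < Y → go left. Place as left child of Y.
Insert H: H < M → go left; H < I → go left; H > A → go right. Place as right child of A.
Insert G: G < M → go left; G < I → go left; G > A → go right; G < H → go left. Place as left child of H.
Insert E: E < M → go left; E < I → go left; E > A → go right; E < H → go left; E < G → go left. Place as left child of G.
Insert F: F < M → go left; F < I → go left; F > A → go right; F < H → go left; F < G → go left; F > E → go right. Place as right child of E.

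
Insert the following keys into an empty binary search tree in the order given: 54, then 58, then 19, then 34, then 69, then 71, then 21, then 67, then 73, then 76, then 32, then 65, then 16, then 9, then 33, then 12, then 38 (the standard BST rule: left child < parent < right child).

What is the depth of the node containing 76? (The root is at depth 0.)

54: root
58: right child of 54 (depth 1)
19: left child of 54 (depth 1)
34: right child of 19 (depth 2)
69: right child of 58 (depth 2)
71: right child of 69 (depth 3)
21: left child of 34 (depth 3)
67: left child of 69 (depth 3)
73: right child of 71 (depth 4)
76: right child of 73 (depth 5)
32: right child of 21 (depth 4)
65: left child of 67 (depth 4)
16: left child of 19 (depth 2)
9: left child of 16 (depth 3)
33: right child of 32 (depth 5)
12: right child of 9 (depth 4)
38: right child of 34 (depth 3)

Path to 76: 54 → 58 → 69 → 71 → 73 → 76, which is 5 edges.

5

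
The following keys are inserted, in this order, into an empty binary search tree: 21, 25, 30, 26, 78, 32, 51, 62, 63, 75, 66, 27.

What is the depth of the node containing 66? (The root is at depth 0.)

Resulting structure (node: left, right):
  21: L=–, R=25
  25: L=–, R=30
  30: L=26, R=78
  26: L=–, R=27
  78: L=32, R=–
  32: L=–, R=51
  51: L=–, R=62
  62: L=–, R=63
  63: L=–, R=75
  75: L=66, R=–
  66: L=–, R=–
  27: L=–, R=–

Path to 66: 21 → 25 → 30 → 78 → 32 → 51 → 62 → 63 → 75 → 66, which is 9 edges.

9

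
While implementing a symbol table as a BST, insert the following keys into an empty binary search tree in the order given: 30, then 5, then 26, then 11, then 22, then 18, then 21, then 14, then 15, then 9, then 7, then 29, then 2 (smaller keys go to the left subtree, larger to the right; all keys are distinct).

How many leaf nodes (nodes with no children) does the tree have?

Insert 30: tree is empty, so 30 becomes the root.
Insert 5: 5 < 30 → go left. Place as left child of 30.
Insert 26: 26 < 30 → go left; 26 > 5 → go right. Place as right child of 5.
Insert 11: 11 < 30 → go left; 11 > 5 → go right; 11 < 26 → go left. Place as left child of 26.
Insert 22: 22 < 30 → go left; 22 > 5 → go right; 22 < 26 → go left; 22 > 11 → go right. Place as right child of 11.
Insert 18: 18 < 30 → go left; 18 > 5 → go right; 18 < 26 → go left; 18 > 11 → go right; 18 < 22 → go left. Place as left child of 22.
Insert 21: 21 < 30 → go left; 21 > 5 → go right; 21 < 26 → go left; 21 > 11 → go right; 21 < 22 → go left; 21 > 18 → go right. Place as right child of 18.
Insert 14: 14 < 30 → go left; 14 > 5 → go right; 14 < 26 → go left; 14 > 11 → go right; 14 < 22 → go left; 14 < 18 → go left. Place as left child of 18.
Insert 15: 15 < 30 → go left; 15 > 5 → go right; 15 < 26 → go left; 15 > 11 → go right; 15 < 22 → go left; 15 < 18 → go left; 15 > 14 → go right. Place as right child of 14.
Insert 9: 9 < 30 → go left; 9 > 5 → go right; 9 < 26 → go left; 9 < 11 → go left. Place as left child of 11.
Insert 7: 7 < 30 → go left; 7 > 5 → go right; 7 < 26 → go left; 7 < 11 → go left; 7 < 9 → go left. Place as left child of 9.
Insert 29: 29 < 30 → go left; 29 > 5 → go right; 29 > 26 → go right. Place as right child of 26.
Insert 2: 2 < 30 → go left; 2 < 5 → go left. Place as left child of 5.

Leaves: 2, 7, 15, 21, 29 — 5 in total.

5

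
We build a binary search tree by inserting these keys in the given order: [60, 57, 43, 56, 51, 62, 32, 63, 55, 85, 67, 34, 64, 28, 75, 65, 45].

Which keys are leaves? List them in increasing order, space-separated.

Resulting structure (node: left, right):
  60: L=57, R=62
  57: L=43, R=–
  43: L=32, R=56
  56: L=51, R=–
  51: L=45, R=55
  62: L=–, R=63
  32: L=28, R=34
  63: L=–, R=85
  55: L=–, R=–
  85: L=67, R=–
  67: L=64, R=75
  34: L=–, R=–
  64: L=–, R=65
  28: L=–, R=–
  75: L=–, R=–
  65: L=–, R=–
  45: L=–, R=–

28 34 45 55 65 75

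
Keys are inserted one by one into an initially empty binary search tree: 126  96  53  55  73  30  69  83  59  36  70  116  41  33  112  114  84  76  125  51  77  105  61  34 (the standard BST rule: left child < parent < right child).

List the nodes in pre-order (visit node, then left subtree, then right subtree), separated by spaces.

126 96 53 30 36 33 34 41 51 55 73 69 59 61 70 83 76 77 84 116 112 105 114 125

126: root
96: left child of 126 (depth 1)
53: left child of 96 (depth 2)
55: right child of 53 (depth 3)
73: right child of 55 (depth 4)
30: left child of 53 (depth 3)
69: left child of 73 (depth 5)
83: right child of 73 (depth 5)
59: left child of 69 (depth 6)
36: right child of 30 (depth 4)
70: right child of 69 (depth 6)
116: right child of 96 (depth 2)
41: right child of 36 (depth 5)
33: left child of 36 (depth 5)
112: left child of 116 (depth 3)
114: right child of 112 (depth 4)
84: right child of 83 (depth 6)
76: left child of 83 (depth 6)
125: right child of 116 (depth 3)
51: right child of 41 (depth 6)
77: right child of 76 (depth 7)
105: left child of 112 (depth 4)
61: right child of 59 (depth 7)
34: right child of 33 (depth 6)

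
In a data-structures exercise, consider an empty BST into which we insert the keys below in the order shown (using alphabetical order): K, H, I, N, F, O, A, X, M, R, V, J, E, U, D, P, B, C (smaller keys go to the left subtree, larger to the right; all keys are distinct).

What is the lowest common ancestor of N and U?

N

K: root
H: left child of K (depth 1)
I: right child of H (depth 2)
N: right child of K (depth 1)
F: left child of H (depth 2)
O: right child of N (depth 2)
A: left child of F (depth 3)
X: right child of O (depth 3)
M: left child of N (depth 2)
R: left child of X (depth 4)
V: right child of R (depth 5)
J: right child of I (depth 3)
E: right child of A (depth 4)
U: left child of V (depth 6)
D: left child of E (depth 5)
P: left child of R (depth 5)
B: left child of D (depth 6)
C: right child of B (depth 7)

Path to N: K → N
Path to U: K → N → O → X → R → V → U
N lies on both paths and is an ancestor of the other node.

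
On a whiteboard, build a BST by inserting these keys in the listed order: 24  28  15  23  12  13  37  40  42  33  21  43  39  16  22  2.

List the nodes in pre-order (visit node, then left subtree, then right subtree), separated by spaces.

24 15 12 2 13 23 21 16 22 28 37 33 40 39 42 43

Resulting structure (node: left, right):
  24: L=15, R=28
  28: L=–, R=37
  15: L=12, R=23
  23: L=21, R=–
  12: L=2, R=13
  13: L=–, R=–
  37: L=33, R=40
  40: L=39, R=42
  42: L=–, R=43
  33: L=–, R=–
  21: L=16, R=22
  43: L=–, R=–
  39: L=–, R=–
  16: L=–, R=–
  22: L=–, R=–
  2: L=–, R=–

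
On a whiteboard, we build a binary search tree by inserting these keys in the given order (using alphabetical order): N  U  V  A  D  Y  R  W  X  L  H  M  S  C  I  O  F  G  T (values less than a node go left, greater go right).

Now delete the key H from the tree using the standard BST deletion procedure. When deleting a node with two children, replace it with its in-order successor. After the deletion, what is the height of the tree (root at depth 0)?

Insert N: tree is empty, so N becomes the root.
Insert U: U > N → go right. Place as right child of N.
Insert V: V > N → go right; V > U → go right. Place as right child of U.
Insert A: A < N → go left. Place as left child of N.
Insert D: D < N → go left; D > A → go right. Place as right child of A.
Insert Y: Y > N → go right; Y > U → go right; Y > V → go right. Place as right child of V.
Insert R: R > N → go right; R < U → go left. Place as left child of U.
Insert W: W > N → go right; W > U → go right; W > V → go right; W < Y → go left. Place as left child of Y.
Insert X: X > N → go right; X > U → go right; X > V → go right; X < Y → go left; X > W → go right. Place as right child of W.
Insert L: L < N → go left; L > A → go right; L > D → go right. Place as right child of D.
Insert H: H < N → go left; H > A → go right; H > D → go right; H < L → go left. Place as left child of L.
Insert M: M < N → go left; M > A → go right; M > D → go right; M > L → go right. Place as right child of L.
Insert S: S > N → go right; S < U → go left; S > R → go right. Place as right child of R.
Insert C: C < N → go left; C > A → go right; C < D → go left. Place as left child of D.
Insert I: I < N → go left; I > A → go right; I > D → go right; I < L → go left; I > H → go right. Place as right child of H.
Insert O: O > N → go right; O < U → go left; O < R → go left. Place as left child of R.
Insert F: F < N → go left; F > A → go right; F > D → go right; F < L → go left; F < H → go left. Place as left child of H.
Insert G: G < N → go left; G > A → go right; G > D → go right; G < L → go left; G < H → go left; G > F → go right. Place as right child of F.
Insert T: T > N → go right; T < U → go left; T > R → go right; T > S → go right. Place as right child of S.

Delete H (two children — replace with in-order successor).
After deletion, deepest node is G at depth 6.

6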